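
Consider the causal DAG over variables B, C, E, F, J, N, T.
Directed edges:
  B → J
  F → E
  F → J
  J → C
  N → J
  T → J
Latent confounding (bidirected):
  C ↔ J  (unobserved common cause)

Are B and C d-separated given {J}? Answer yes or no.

No — B and C are d-connected given {J}.

Bayes-Ball from B | {J} reaches {C,E,F,N,T}.
C ∈ reach(B|{J}) ⇒ B ⊥̸ C | {J}.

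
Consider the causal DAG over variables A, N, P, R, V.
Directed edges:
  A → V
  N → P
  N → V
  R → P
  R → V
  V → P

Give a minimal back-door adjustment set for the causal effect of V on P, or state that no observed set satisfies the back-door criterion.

V→P: minimal back-door set {N, R}.

desc(V)\{V}={P}; candidates ⊆ {A,N,R}.
size 0: {}; under {} V still reaches {A,N,P,R} ∋ P.
size 1: {A}, {N}, {R}; under {A} V still reaches {N,P,R} ∋ P.
{N,R}: V⊥P given {N,R} in G with V→· removed — back-door holds.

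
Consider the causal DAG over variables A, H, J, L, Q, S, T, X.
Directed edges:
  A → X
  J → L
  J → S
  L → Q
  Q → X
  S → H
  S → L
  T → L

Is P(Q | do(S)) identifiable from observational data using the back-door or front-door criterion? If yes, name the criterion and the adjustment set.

P(Q|do(S)): backdoor, adjust for {J}.

desc(S)\{S}={H,L,Q,X}; candidates ⊆ {A,J,T}.
size 0: {}; under {} S still reaches {J,L,Q,X} ∋ Q.
{J}: S⊥Q given {J} in G with S→· removed — back-door holds.
P(Q|do(S)) = Σ_{J} P(Q|S,J)·P(J).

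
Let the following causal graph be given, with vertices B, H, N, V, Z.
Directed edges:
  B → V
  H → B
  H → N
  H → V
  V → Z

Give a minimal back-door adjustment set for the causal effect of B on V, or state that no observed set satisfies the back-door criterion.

B→V: minimal back-door set {H}.

desc(B)\{B}={V,Z}; candidates ⊆ {H,N}.
size 0: {}; under {} B still reaches {H,N,V,Z} ∋ V.
{H}: B⊥V given {H} in G with B→· removed — back-door holds.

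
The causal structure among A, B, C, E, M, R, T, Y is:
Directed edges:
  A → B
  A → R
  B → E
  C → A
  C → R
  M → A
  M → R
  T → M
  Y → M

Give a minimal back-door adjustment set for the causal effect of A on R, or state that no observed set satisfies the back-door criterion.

A→R: minimal back-door set {C, M}.

desc(A)\{A}={B,E,R}; candidates ⊆ {C,M,T,Y}.
size 0: {}; under {} A still reaches {C,M,R,T,Y} ∋ R.
size 1: {C}, {M}, {T} …(+1); under {C} A still reaches {M,R,T,Y} ∋ R.
{C,M}: A⊥R given {C,M} in G with A→· removed — back-door holds.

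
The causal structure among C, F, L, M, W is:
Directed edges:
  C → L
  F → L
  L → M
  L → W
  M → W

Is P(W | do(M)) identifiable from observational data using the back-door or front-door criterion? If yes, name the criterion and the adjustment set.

P(W|do(M)): backdoor, adjust for {L}.

desc(M)\{M}={W}; candidates ⊆ {C,F,L}.
size 0: {}; under {} M still reaches {C,F,L,W} ∋ W.
{L}: M⊥W given {L} in G with M→· removed — back-door holds.
P(W|do(M)) = Σ_{L} P(W|M,L)·P(L).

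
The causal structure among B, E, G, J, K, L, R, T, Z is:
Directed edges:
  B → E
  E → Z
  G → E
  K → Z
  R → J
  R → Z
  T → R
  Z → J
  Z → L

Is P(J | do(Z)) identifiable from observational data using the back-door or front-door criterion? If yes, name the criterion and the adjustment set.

desc(Z)\{Z}={J,L}; candidates ⊆ {B,E,G,K,R,T}.
size 0: {}; under {} Z still reaches {B,E,G,J,K,R,T} ∋ J.
{R}: Z⊥J given {R} in G with Z→· removed — back-door holds.
P(J|do(Z)) = Σ_{R} P(J|Z,R)·P(R).

P(J|do(Z)): backdoor, adjust for {R}.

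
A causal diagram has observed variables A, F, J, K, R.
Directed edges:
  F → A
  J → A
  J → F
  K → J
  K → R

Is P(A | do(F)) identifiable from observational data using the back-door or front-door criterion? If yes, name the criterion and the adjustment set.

desc(F)\{F}={A}; candidates ⊆ {J,K,R}.
size 0: {}; under {} F still reaches {A,J,K,R} ∋ A.
{J}: F⊥A given {J} in G with F→· removed — back-door holds.
P(A|do(F)) = Σ_{J} P(A|F,J)·P(J).

P(A|do(F)): backdoor, adjust for {J}.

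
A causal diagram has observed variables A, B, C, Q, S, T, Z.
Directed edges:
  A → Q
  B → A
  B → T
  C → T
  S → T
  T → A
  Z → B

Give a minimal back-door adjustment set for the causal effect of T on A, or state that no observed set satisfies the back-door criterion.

desc(T)\{T}={A,Q}; candidates ⊆ {B,C,S,Z}.
size 0: {}; under {} T still reaches {A,B,C,Q,S,Z} ∋ A.
{B}: T⊥A given {B} in G with T→· removed — back-door holds.

T→A: minimal back-door set {B}.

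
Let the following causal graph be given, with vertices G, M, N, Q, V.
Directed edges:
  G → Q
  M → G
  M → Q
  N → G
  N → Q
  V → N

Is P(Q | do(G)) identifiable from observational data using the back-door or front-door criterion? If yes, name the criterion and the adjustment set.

desc(G)\{G}={Q}; candidates ⊆ {M,N,V}.
size 0: {}; under {} G still reaches {M,N,Q,V} ∋ Q.
size 1: {M}, {N}, {V}; under {M} G still reaches {N,Q,V} ∋ Q.
{M,N}: G⊥Q given {M,N} in G with G→· removed — back-door holds.
P(Q|do(G)) = Σ_{M,N} P(Q|G,M,N)·P(M,N).

P(Q|do(G)): backdoor, adjust for {M, N}.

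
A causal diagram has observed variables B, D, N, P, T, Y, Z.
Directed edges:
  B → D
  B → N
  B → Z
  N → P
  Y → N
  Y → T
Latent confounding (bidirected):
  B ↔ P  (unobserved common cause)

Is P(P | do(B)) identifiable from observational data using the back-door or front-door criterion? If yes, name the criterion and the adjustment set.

P(P|do(B)): frontdoor, adjust for {N}.

desc(B)\{B}={D,N,P,Z}; candidates ⊆ {T,Y}.
B↔P: latent back-door arc(s) into B.
size 0: {}; under {} B still reaches {P} ∋ P.
size 1: {T}, {Y}; under {T} B still reaches {P} ∋ P.
size 2: {T,Y}; under {T,Y} B still reaches {P} ∋ P.
B↔P cannot be blocked by any observed set — no back-door set.
{N}: (i) intercepts every directed B→P path; (ii) no back-door B→{N}; (iii) {B} blocks every back-door {N}→P. Front-door holds.
P(P|do(B)) = Σ_{N} P(N|B) Σ_{B'} P(P|N,B')P(B').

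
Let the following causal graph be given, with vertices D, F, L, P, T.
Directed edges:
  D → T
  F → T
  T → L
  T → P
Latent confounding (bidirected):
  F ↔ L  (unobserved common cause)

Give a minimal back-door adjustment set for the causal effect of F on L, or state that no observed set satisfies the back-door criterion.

F→L: no observed back-door set.

desc(F)\{F}={L,P,T}; candidates ⊆ {D}.
F↔L: latent back-door arc(s) into F.
size 0: {}; under {} F still reaches {L} ∋ L.
size 1: {D}; under {D} F still reaches {L} ∋ L.
F↔L cannot be blocked by any observed set — no back-door set.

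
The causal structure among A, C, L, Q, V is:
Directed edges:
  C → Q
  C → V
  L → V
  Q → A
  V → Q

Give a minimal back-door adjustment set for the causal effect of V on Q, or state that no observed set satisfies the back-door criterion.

V→Q: minimal back-door set {C}.

desc(V)\{V}={A,Q}; candidates ⊆ {C,L}.
size 0: {}; under {} V still reaches {A,C,L,Q} ∋ Q.
{C}: V⊥Q given {C} in G with V→· removed — back-door holds.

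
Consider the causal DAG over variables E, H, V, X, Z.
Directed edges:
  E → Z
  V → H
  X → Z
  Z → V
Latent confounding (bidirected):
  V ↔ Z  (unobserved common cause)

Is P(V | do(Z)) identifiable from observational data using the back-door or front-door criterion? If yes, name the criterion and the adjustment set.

P(V|do(Z)): not identifiable (no BD/FD set).

desc(Z)\{Z}={H,V}; candidates ⊆ {E,X}.
Z↔V: latent back-door arc(s) into Z.
size 0: {}; under {} Z still reaches {E,H,V,X} ∋ V.
size 1: {E}, {X}; under {E} Z still reaches {H,V,X} ∋ V.
size 2: {E,X}; under {E,X} Z still reaches {H,V} ∋ V.
Z↔V cannot be blocked by any observed set — no back-door set.
No mediator lies on a directed Z→…→V path.
Neither criterion identifies P(V|do(Z)) in this graph.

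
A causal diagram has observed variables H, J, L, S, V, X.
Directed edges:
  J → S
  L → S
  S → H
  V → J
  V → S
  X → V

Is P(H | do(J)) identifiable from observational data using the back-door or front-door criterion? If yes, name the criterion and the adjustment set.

desc(J)\{J}={H,S}; candidates ⊆ {L,V,X}.
size 0: {}; under {} J still reaches {H,S,V,X} ∋ H.
{V}: J⊥H given {V} in G with J→· removed — back-door holds.
P(H|do(J)) = Σ_{V} P(H|J,V)·P(V).

P(H|do(J)): backdoor, adjust for {V}.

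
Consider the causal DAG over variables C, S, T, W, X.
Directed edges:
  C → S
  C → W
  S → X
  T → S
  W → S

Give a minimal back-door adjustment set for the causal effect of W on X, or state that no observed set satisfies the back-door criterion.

desc(W)\{W}={S,X}; candidates ⊆ {C,T}.
size 0: {}; under {} W still reaches {C,S,X} ∋ X.
{C}: W⊥X given {C} in G with W→· removed — back-door holds.

W→X: minimal back-door set {C}.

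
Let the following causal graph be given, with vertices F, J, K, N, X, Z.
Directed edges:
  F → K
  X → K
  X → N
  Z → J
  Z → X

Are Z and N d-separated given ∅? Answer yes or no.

Bayes-Ball from Z | ∅ reaches {J,K,N,X}.
N ∈ reach(Z|∅) ⇒ Z ⊥̸ N | ∅.

No — Z and N are d-connected given ∅.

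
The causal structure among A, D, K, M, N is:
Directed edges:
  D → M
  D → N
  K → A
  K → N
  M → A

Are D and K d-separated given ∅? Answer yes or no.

Bayes-Ball from D | ∅ reaches {A,M,N}.
K ∉ reach(D|∅) ⇒ D ⊥ K | ∅.

Yes — D ⊥ K | ∅.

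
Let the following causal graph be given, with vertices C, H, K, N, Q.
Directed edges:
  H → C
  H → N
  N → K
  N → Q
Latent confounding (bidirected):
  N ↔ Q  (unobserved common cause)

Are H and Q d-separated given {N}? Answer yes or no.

Bayes-Ball from H | {N} reaches {C,Q}.
Q ∈ reach(H|{N}) ⇒ H ⊥̸ Q | {N}.

No — H and Q are d-connected given {N}.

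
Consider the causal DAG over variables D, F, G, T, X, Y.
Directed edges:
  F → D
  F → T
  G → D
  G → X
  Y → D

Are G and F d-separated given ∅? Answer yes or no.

Bayes-Ball from G | ∅ reaches {D,X}.
F ∉ reach(G|∅) ⇒ G ⊥ F | ∅.

Yes — G ⊥ F | ∅.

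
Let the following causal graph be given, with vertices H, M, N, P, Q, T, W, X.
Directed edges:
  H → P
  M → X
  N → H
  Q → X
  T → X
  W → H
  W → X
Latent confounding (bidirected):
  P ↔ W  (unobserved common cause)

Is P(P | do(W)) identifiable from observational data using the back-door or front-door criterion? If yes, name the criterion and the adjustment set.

desc(W)\{W}={H,P,X}; candidates ⊆ {M,N,Q,T}.
W↔P: latent back-door arc(s) into W.
size 0: {}; under {} W still reaches {P} ∋ P.
size 1: {M}, {N}, {Q} …(+1); under {M} W still reaches {P} ∋ P.
size 2: {M,N}, {M,Q}, {M,T} …(+3); under {M,N} W still reaches {P} ∋ P.
W↔P cannot be blocked by any observed set — no back-door set.
{H}: (i) intercepts every directed W→P path; (ii) no back-door W→{H}; (iii) {W} blocks every back-door {H}→P. Front-door holds.
P(P|do(W)) = Σ_{H} P(H|W) Σ_{W'} P(P|H,W')P(W').

P(P|do(W)): frontdoor, adjust for {H}.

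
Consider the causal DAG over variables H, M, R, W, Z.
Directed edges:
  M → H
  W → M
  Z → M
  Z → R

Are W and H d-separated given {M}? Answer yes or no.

Bayes-Ball from W | {M} reaches {R,Z}.
H ∉ reach(W|{M}) ⇒ W ⊥ H | {M}.

Yes — W ⊥ H | {M}.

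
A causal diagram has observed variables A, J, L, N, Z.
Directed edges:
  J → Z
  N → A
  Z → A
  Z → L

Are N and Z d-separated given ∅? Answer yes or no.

Yes — N ⊥ Z | ∅.

Bayes-Ball from N | ∅ reaches {A}.
Z ∉ reach(N|∅) ⇒ N ⊥ Z | ∅.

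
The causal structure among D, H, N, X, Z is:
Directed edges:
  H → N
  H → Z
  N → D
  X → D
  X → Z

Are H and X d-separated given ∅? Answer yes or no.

Yes — H ⊥ X | ∅.

Bayes-Ball from H | ∅ reaches {D,N,Z}.
X ∉ reach(H|∅) ⇒ H ⊥ X | ∅.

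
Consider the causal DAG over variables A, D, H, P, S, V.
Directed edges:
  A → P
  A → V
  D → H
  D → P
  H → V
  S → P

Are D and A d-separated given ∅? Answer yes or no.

Yes — D ⊥ A | ∅.

Bayes-Ball from D | ∅ reaches {H,P,V}.
A ∉ reach(D|∅) ⇒ D ⊥ A | ∅.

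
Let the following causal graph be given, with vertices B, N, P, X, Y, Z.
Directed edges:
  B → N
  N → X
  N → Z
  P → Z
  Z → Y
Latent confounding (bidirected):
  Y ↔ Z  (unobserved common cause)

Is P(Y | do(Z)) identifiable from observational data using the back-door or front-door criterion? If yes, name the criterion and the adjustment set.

P(Y|do(Z)): not identifiable (no BD/FD set).

desc(Z)\{Z}={Y}; candidates ⊆ {B,N,P,X}.
Z↔Y: latent back-door arc(s) into Z.
size 0: {}; under {} Z still reaches {B,N,P,X,Y} ∋ Y.
size 1: {B}, {N}, {P} …(+1); under {B} Z still reaches {N,P,X,Y} ∋ Y.
size 2: {B,N}, {B,P}, {B,X} …(+3); under {B,N} Z still reaches {P,Y} ∋ Y.
Z↔Y cannot be blocked by any observed set — no back-door set.
No mediator lies on a directed Z→…→Y path.
Neither criterion identifies P(Y|do(Z)) in this graph.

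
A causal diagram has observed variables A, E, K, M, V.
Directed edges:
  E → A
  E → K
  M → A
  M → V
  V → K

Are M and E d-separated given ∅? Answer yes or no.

Bayes-Ball from M | ∅ reaches {A,K,V}.
E ∉ reach(M|∅) ⇒ M ⊥ E | ∅.

Yes — M ⊥ E | ∅.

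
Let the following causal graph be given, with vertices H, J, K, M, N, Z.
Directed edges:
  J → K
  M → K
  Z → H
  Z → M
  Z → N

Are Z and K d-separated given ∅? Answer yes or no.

No — Z and K are d-connected given ∅.

Bayes-Ball from Z | ∅ reaches {H,K,M,N}.
K ∈ reach(Z|∅) ⇒ Z ⊥̸ K | ∅.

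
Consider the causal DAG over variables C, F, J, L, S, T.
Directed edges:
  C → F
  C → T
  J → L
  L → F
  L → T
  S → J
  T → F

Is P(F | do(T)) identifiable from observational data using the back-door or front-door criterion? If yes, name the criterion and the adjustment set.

P(F|do(T)): backdoor, adjust for {C, L}.

desc(T)\{T}={F}; candidates ⊆ {C,J,L,S}.
size 0: {}; under {} T still reaches {C,F,J,L,S} ∋ F.
size 1: {C}, {J}, {L} …(+1); under {C} T still reaches {F,J,L,S} ∋ F.
{C,L}: T⊥F given {C,L} in G with T→· removed — back-door holds.
P(F|do(T)) = Σ_{C,L} P(F|T,C,L)·P(C,L).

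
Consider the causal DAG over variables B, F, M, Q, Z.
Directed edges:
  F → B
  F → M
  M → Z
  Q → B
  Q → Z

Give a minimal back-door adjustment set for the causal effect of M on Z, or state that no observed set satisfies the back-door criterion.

desc(M)\{M}={Z}; candidates ⊆ {B,F,Q}.
∅: M⊥Z given ∅ in G with M→· removed — back-door holds.

M→Z: minimal back-door set ∅.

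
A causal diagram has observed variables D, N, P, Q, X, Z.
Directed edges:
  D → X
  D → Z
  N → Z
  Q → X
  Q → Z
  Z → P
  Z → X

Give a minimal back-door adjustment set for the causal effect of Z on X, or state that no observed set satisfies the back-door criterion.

desc(Z)\{Z}={P,X}; candidates ⊆ {D,N,Q}.
size 0: {}; under {} Z still reaches {D,N,Q,X} ∋ X.
size 1: {D}, {N}, {Q}; under {D} Z still reaches {N,Q,X} ∋ X.
{D,Q}: Z⊥X given {D,Q} in G with Z→· removed — back-door holds.

Z→X: minimal back-door set {D, Q}.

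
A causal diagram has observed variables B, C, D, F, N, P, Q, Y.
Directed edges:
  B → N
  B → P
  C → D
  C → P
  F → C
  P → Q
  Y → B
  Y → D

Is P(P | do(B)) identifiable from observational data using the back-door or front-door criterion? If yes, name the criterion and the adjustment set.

desc(B)\{B}={N,P,Q}; candidates ⊆ {C,D,F,Y}.
∅: B⊥P given ∅ in G with B→· removed — back-door holds.
P(P|do(B)) = P(P|B) — no adjustment needed.

P(P|do(B)): backdoor, adjust for ∅.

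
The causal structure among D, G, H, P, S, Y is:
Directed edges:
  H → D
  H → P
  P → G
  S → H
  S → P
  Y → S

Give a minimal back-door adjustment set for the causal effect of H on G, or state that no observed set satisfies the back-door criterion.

H→G: minimal back-door set {S}.

desc(H)\{H}={D,G,P}; candidates ⊆ {S,Y}.
size 0: {}; under {} H still reaches {G,P,S,Y} ∋ G.
{S}: H⊥G given {S} in G with H→· removed — back-door holds.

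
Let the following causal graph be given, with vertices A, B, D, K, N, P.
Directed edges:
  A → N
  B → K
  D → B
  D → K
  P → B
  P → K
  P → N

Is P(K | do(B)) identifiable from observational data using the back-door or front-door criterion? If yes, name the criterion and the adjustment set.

desc(B)\{B}={K}; candidates ⊆ {A,D,N,P}.
size 0: {}; under {} B still reaches {D,K,N,P} ∋ K.
size 1: {A}, {D}, {N} …(+1); under {A} B still reaches {D,K,N,P} ∋ K.
{D,P}: B⊥K given {D,P} in G with B→· removed — back-door holds.
P(K|do(B)) = Σ_{D,P} P(K|B,D,P)·P(D,P).

P(K|do(B)): backdoor, adjust for {D, P}.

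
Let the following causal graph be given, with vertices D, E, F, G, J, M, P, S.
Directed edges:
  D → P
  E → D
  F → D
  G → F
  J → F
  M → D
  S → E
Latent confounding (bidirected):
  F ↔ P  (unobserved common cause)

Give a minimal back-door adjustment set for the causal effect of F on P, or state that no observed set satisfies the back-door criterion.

F→P: no observed back-door set.

desc(F)\{F}={D,P}; candidates ⊆ {E,G,J,M,S}.
F↔P: latent back-door arc(s) into F.
size 0: {}; under {} F still reaches {G,J,P} ∋ P.
size 1: {E}, {G}, {J} …(+2); under {E} F still reaches {G,J,P} ∋ P.
size 2: {E,G}, {E,J}, {E,M} …(+7); under {E,G} F still reaches {J,P} ∋ P.
F↔P cannot be blocked by any observed set — no back-door set.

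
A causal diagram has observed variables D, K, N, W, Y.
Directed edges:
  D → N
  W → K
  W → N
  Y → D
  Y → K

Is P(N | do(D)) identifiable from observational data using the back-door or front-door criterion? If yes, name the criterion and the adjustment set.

P(N|do(D)): backdoor, adjust for ∅.

desc(D)\{D}={N}; candidates ⊆ {K,W,Y}.
∅: D⊥N given ∅ in G with D→· removed — back-door holds.
P(N|do(D)) = P(N|D) — no adjustment needed.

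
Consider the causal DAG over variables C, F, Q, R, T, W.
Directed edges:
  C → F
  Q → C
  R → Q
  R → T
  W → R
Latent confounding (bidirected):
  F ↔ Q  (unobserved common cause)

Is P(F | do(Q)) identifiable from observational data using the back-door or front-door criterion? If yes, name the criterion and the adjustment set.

desc(Q)\{Q}={C,F}; candidates ⊆ {R,T,W}.
Q↔F: latent back-door arc(s) into Q.
size 0: {}; under {} Q still reaches {F,R,T,W} ∋ F.
size 1: {R}, {T}, {W}; under {R} Q still reaches {F} ∋ F.
size 2: {R,T}, {R,W}, {T,W}; under {R,T} Q still reaches {F} ∋ F.
Q↔F cannot be blocked by any observed set — no back-door set.
{C}: (i) intercepts every directed Q→F path; (ii) no back-door Q→{C}; (iii) {Q} blocks every back-door {C}→F. Front-door holds.
P(F|do(Q)) = Σ_{C} P(C|Q) Σ_{Q'} P(F|C,Q')P(Q').

P(F|do(Q)): frontdoor, adjust for {C}.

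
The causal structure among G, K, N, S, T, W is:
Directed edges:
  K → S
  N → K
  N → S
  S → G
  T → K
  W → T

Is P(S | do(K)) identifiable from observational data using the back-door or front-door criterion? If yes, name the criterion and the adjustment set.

desc(K)\{K}={G,S}; candidates ⊆ {N,T,W}.
size 0: {}; under {} K still reaches {G,N,S,T,W} ∋ S.
{N}: K⊥S given {N} in G with K→· removed — back-door holds.
P(S|do(K)) = Σ_{N} P(S|K,N)·P(N).

P(S|do(K)): backdoor, adjust for {N}.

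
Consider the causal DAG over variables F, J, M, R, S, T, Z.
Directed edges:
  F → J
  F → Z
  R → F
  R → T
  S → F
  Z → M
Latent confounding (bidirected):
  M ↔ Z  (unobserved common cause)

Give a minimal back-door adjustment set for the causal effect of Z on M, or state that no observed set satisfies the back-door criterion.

Z→M: no observed back-door set.

desc(Z)\{Z}={M}; candidates ⊆ {F,J,R,S,T}.
Z↔M: latent back-door arc(s) into Z.
size 0: {}; under {} Z still reaches {F,J,M,R,S,T} ∋ M.
size 1: {F}, {J}, {R} …(+2); under {F} Z still reaches {M} ∋ M.
size 2: {F,J}, {F,R}, {F,S} …(+7); under {F,J} Z still reaches {M} ∋ M.
Z↔M cannot be blocked by any observed set — no back-door set.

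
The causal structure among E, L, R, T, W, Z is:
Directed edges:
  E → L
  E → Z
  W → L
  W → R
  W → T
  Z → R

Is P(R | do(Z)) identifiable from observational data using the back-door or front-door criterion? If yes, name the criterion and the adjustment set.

P(R|do(Z)): backdoor, adjust for ∅.

desc(Z)\{Z}={R}; candidates ⊆ {E,L,T,W}.
∅: Z⊥R given ∅ in G with Z→· removed — back-door holds.
P(R|do(Z)) = P(R|Z) — no adjustment needed.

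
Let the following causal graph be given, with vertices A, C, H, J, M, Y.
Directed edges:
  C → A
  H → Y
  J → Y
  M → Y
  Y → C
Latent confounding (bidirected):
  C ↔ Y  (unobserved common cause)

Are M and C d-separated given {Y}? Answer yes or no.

No — M and C are d-connected given {Y}.

Bayes-Ball from M | {Y} reaches {A,C,H,J}.
C ∈ reach(M|{Y}) ⇒ M ⊥̸ C | {Y}.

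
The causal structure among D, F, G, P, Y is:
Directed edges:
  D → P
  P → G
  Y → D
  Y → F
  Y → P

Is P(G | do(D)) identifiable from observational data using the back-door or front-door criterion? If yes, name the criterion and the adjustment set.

P(G|do(D)): backdoor, adjust for {Y}.

desc(D)\{D}={G,P}; candidates ⊆ {F,Y}.
size 0: {}; under {} D still reaches {F,G,P,Y} ∋ G.
{Y}: D⊥G given {Y} in G with D→· removed — back-door holds.
P(G|do(D)) = Σ_{Y} P(G|D,Y)·P(Y).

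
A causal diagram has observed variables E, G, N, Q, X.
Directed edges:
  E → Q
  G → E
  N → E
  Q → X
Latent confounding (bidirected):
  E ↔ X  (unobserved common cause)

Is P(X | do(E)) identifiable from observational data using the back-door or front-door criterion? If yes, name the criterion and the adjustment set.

desc(E)\{E}={Q,X}; candidates ⊆ {G,N}.
E↔X: latent back-door arc(s) into E.
size 0: {}; under {} E still reaches {G,N,X} ∋ X.
size 1: {G}, {N}; under {G} E still reaches {N,X} ∋ X.
size 2: {G,N}; under {G,N} E still reaches {X} ∋ X.
E↔X cannot be blocked by any observed set — no back-door set.
{Q}: (i) intercepts every directed E→X path; (ii) no back-door E→{Q}; (iii) {E} blocks every back-door {Q}→X. Front-door holds.
P(X|do(E)) = Σ_{Q} P(Q|E) Σ_{E'} P(X|Q,E')P(E').

P(X|do(E)): frontdoor, adjust for {Q}.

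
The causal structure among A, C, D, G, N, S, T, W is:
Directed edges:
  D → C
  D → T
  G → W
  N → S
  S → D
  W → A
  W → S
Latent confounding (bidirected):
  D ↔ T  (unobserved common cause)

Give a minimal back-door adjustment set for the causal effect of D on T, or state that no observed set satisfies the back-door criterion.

D→T: no observed back-door set.

desc(D)\{D}={C,T}; candidates ⊆ {A,G,N,S,W}.
D↔T: latent back-door arc(s) into D.
size 0: {}; under {} D still reaches {A,G,N,S,T,W} ∋ T.
size 1: {A}, {G}, {N} …(+2); under {A} D still reaches {G,N,S,T,W} ∋ T.
size 2: {A,G}, {A,N}, {A,S} …(+7); under {A,G} D still reaches {N,S,T,W} ∋ T.
D↔T cannot be blocked by any observed set — no back-door set.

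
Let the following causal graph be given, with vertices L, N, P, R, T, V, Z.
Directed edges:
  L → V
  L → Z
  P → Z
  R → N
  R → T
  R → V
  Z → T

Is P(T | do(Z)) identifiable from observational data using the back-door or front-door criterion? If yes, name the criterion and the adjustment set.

desc(Z)\{Z}={T}; candidates ⊆ {L,N,P,R,V}.
∅: Z⊥T given ∅ in G with Z→· removed — back-door holds.
P(T|do(Z)) = P(T|Z) — no adjustment needed.

P(T|do(Z)): backdoor, adjust for ∅.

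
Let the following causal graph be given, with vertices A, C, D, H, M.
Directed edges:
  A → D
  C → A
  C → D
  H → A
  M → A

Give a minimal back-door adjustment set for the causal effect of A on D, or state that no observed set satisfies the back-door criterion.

desc(A)\{A}={D}; candidates ⊆ {C,H,M}.
size 0: {}; under {} A still reaches {C,D,H,M} ∋ D.
{C}: A⊥D given {C} in G with A→· removed — back-door holds.

A→D: minimal back-door set {C}.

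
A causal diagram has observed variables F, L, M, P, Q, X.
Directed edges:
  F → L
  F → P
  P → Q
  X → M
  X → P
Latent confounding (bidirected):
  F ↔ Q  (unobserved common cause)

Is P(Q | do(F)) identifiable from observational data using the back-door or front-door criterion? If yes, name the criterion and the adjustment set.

desc(F)\{F}={L,P,Q}; candidates ⊆ {M,X}.
F↔Q: latent back-door arc(s) into F.
size 0: {}; under {} F still reaches {Q} ∋ Q.
size 1: {M}, {X}; under {M} F still reaches {Q} ∋ Q.
size 2: {M,X}; under {M,X} F still reaches {Q} ∋ Q.
F↔Q cannot be blocked by any observed set — no back-door set.
{P}: (i) intercepts every directed F→Q path; (ii) no back-door F→{P}; (iii) {F} blocks every back-door {P}→Q. Front-door holds.
P(Q|do(F)) = Σ_{P} P(P|F) Σ_{F'} P(Q|P,F')P(F').

P(Q|do(F)): frontdoor, adjust for {P}.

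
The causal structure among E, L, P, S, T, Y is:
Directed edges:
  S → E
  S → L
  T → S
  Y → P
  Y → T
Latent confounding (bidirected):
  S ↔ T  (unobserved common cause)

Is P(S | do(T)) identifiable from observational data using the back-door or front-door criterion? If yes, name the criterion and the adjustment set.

desc(T)\{T}={E,L,S}; candidates ⊆ {P,Y}.
T↔S: latent back-door arc(s) into T.
size 0: {}; under {} T still reaches {E,L,P,S,Y} ∋ S.
size 1: {P}, {Y}; under {P} T still reaches {E,L,S,Y} ∋ S.
size 2: {P,Y}; under {P,Y} T still reaches {E,L,S} ∋ S.
T↔S cannot be blocked by any observed set — no back-door set.
No mediator lies on a directed T→…→S path.
Neither criterion identifies P(S|do(T)) in this graph.

P(S|do(T)): not identifiable (no BD/FD set).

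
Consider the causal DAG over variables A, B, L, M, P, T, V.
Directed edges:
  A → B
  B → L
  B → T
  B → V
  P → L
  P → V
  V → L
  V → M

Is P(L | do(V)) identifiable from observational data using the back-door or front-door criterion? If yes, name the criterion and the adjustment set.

desc(V)\{V}={L,M}; candidates ⊆ {A,B,P,T}.
size 0: {}; under {} V still reaches {A,B,L,P,T} ∋ L.
size 1: {A}, {B}, {P} …(+1); under {A} V still reaches {B,L,P,T} ∋ L.
{B,P}: V⊥L given {B,P} in G with V→· removed — back-door holds.
P(L|do(V)) = Σ_{B,P} P(L|V,B,P)·P(B,P).

P(L|do(V)): backdoor, adjust for {B, P}.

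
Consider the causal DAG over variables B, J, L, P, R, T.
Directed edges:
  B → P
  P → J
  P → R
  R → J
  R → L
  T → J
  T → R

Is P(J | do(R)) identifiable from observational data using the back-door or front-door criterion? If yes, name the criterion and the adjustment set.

P(J|do(R)): backdoor, adjust for {P, T}.

desc(R)\{R}={J,L}; candidates ⊆ {B,P,T}.
size 0: {}; under {} R still reaches {B,J,P,T} ∋ J.
size 1: {B}, {P}, {T}; under {B} R still reaches {J,P,T} ∋ J.
{P,T}: R⊥J given {P,T} in G with R→· removed — back-door holds.
P(J|do(R)) = Σ_{P,T} P(J|R,P,T)·P(P,T).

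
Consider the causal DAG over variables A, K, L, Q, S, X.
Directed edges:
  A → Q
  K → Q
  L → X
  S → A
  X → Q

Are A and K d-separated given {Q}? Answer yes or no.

No — A and K are d-connected given {Q}.

Bayes-Ball from A | {Q} reaches {K,L,S,X}.
K ∈ reach(A|{Q}) ⇒ A ⊥̸ K | {Q}.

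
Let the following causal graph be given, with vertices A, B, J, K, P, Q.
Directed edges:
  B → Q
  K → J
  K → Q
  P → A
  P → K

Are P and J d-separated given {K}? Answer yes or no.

Bayes-Ball from P | {K} reaches {A}.
J ∉ reach(P|{K}) ⇒ P ⊥ J | {K}.

Yes — P ⊥ J | {K}.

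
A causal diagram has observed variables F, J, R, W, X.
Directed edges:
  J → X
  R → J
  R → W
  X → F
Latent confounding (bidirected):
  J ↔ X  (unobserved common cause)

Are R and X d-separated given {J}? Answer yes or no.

No — R and X are d-connected given {J}.

Bayes-Ball from R | {J} reaches {F,W,X}.
X ∈ reach(R|{J}) ⇒ R ⊥̸ X | {J}.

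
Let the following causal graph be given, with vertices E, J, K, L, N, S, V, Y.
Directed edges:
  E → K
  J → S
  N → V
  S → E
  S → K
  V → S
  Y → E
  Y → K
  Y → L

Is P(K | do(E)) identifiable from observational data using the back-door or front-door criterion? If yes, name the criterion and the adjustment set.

P(K|do(E)): backdoor, adjust for {S, Y}.

desc(E)\{E}={K}; candidates ⊆ {J,L,N,S,V,Y}.
size 0: {}; under {} E still reaches {J,K,L,N,S,V,Y} ∋ K.
size 1: {J}, {L}, {N} …(+3); under {J} E still reaches {K,L,N,S,V,Y} ∋ K.
{S,Y}: E⊥K given {S,Y} in G with E→· removed — back-door holds.
P(K|do(E)) = Σ_{S,Y} P(K|E,S,Y)·P(S,Y).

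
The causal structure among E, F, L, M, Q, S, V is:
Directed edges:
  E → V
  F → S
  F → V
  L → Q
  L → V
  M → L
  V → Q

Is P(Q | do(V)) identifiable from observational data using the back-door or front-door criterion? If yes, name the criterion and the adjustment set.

desc(V)\{V}={Q}; candidates ⊆ {E,F,L,M,S}.
size 0: {}; under {} V still reaches {E,F,L,M,Q,S} ∋ Q.
{L}: V⊥Q given {L} in G with V→· removed — back-door holds.
P(Q|do(V)) = Σ_{L} P(Q|V,L)·P(L).

P(Q|do(V)): backdoor, adjust for {L}.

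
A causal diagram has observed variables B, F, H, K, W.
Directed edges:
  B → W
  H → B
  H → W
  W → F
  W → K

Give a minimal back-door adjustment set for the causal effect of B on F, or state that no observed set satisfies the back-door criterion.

B→F: minimal back-door set {H}.

desc(B)\{B}={F,K,W}; candidates ⊆ {H}.
size 0: {}; under {} B still reaches {F,H,K,W} ∋ F.
{H}: B⊥F given {H} in G with B→· removed — back-door holds.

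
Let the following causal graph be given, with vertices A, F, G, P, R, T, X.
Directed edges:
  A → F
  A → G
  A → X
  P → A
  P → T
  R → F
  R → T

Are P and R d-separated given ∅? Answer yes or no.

Yes — P ⊥ R | ∅.

Bayes-Ball from P | ∅ reaches {A,F,G,T,X}.
R ∉ reach(P|∅) ⇒ P ⊥ R | ∅.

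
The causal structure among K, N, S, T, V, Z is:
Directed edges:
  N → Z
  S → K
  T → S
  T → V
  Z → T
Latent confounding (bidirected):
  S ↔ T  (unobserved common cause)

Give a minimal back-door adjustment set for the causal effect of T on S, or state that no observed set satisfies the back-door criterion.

desc(T)\{T}={K,S,V}; candidates ⊆ {N,Z}.
T↔S: latent back-door arc(s) into T.
size 0: {}; under {} T still reaches {K,N,S,Z} ∋ S.
size 1: {N}, {Z}; under {N} T still reaches {K,S,Z} ∋ S.
size 2: {N,Z}; under {N,Z} T still reaches {K,S} ∋ S.
T↔S cannot be blocked by any observed set — no back-door set.

T→S: no observed back-door set.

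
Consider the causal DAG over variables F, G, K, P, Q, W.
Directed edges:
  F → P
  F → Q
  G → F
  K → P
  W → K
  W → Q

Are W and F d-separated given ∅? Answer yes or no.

Yes — W ⊥ F | ∅.

Bayes-Ball from W | ∅ reaches {K,P,Q}.
F ∉ reach(W|∅) ⇒ W ⊥ F | ∅.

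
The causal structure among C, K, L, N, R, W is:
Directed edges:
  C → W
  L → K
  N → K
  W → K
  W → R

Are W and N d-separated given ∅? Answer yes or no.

Yes — W ⊥ N | ∅.

Bayes-Ball from W | ∅ reaches {C,K,R}.
N ∉ reach(W|∅) ⇒ W ⊥ N | ∅.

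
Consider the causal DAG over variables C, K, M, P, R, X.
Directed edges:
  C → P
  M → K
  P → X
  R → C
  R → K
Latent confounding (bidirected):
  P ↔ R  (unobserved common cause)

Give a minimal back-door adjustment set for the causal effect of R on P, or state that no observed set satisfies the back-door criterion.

R→P: no observed back-door set.

desc(R)\{R}={C,K,P,X}; candidates ⊆ {M}.
R↔P: latent back-door arc(s) into R.
size 0: {}; under {} R still reaches {P,X} ∋ P.
size 1: {M}; under {M} R still reaches {P,X} ∋ P.
R↔P cannot be blocked by any observed set — no back-door set.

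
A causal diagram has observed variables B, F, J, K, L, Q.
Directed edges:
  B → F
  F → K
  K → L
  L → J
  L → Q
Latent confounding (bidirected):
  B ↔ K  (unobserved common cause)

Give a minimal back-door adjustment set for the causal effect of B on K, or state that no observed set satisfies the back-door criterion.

B→K: no observed back-door set.

desc(B)\{B}={F,J,K,L,Q}; candidates ⊆ {—}.
B↔K: latent back-door arc(s) into B.
size 0: {}; under {} B still reaches {J,K,L,Q} ∋ K.
B↔K cannot be blocked by any observed set — no back-door set.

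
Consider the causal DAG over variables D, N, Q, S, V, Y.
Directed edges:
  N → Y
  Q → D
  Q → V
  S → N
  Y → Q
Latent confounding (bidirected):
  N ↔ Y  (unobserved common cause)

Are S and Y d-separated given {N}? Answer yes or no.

No — S and Y are d-connected given {N}.

Bayes-Ball from S | {N} reaches {D,Q,V,Y}.
Y ∈ reach(S|{N}) ⇒ S ⊥̸ Y | {N}.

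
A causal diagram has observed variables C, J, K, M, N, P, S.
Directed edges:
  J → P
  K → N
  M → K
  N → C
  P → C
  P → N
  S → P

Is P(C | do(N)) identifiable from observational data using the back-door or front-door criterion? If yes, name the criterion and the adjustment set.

desc(N)\{N}={C}; candidates ⊆ {J,K,M,P,S}.
size 0: {}; under {} N still reaches {C,J,K,M,P,S} ∋ C.
{P}: N⊥C given {P} in G with N→· removed — back-door holds.
P(C|do(N)) = Σ_{P} P(C|N,P)·P(P).

P(C|do(N)): backdoor, adjust for {P}.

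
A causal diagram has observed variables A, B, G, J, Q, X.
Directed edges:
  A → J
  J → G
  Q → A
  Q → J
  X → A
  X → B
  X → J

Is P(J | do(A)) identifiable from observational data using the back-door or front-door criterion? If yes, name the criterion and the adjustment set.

desc(A)\{A}={G,J}; candidates ⊆ {B,Q,X}.
size 0: {}; under {} A still reaches {B,G,J,Q,X} ∋ J.
size 1: {B}, {Q}, {X}; under {B} A still reaches {G,J,Q,X} ∋ J.
{Q,X}: A⊥J given {Q,X} in G with A→· removed — back-door holds.
P(J|do(A)) = Σ_{Q,X} P(J|A,Q,X)·P(Q,X).

P(J|do(A)): backdoor, adjust for {Q, X}.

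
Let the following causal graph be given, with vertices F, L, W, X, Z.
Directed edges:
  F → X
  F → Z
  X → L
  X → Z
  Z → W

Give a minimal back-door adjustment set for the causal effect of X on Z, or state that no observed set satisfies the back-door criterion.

desc(X)\{X}={L,W,Z}; candidates ⊆ {F}.
size 0: {}; under {} X still reaches {F,W,Z} ∋ Z.
{F}: X⊥Z given {F} in G with X→· removed — back-door holds.

X→Z: minimal back-door set {F}.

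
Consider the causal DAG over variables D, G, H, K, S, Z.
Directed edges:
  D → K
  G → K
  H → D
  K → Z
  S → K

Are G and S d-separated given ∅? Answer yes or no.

Bayes-Ball from G | ∅ reaches {K,Z}.
S ∉ reach(G|∅) ⇒ G ⊥ S | ∅.

Yes — G ⊥ S | ∅.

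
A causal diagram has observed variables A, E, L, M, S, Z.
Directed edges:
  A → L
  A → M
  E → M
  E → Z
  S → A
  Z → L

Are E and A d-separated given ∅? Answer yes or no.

Bayes-Ball from E | ∅ reaches {L,M,Z}.
A ∉ reach(E|∅) ⇒ E ⊥ A | ∅.

Yes — E ⊥ A | ∅.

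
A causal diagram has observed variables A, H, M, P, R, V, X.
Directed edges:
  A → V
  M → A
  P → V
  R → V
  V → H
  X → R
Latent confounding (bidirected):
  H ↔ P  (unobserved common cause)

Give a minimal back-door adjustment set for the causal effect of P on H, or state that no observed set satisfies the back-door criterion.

desc(P)\{P}={H,V}; candidates ⊆ {A,M,R,X}.
P↔H: latent back-door arc(s) into P.
size 0: {}; under {} P still reaches {H} ∋ H.
size 1: {A}, {M}, {R} …(+1); under {A} P still reaches {H} ∋ H.
size 2: {A,M}, {A,R}, {A,X} …(+3); under {A,M} P still reaches {H} ∋ H.
P↔H cannot be blocked by any observed set — no back-door set.

P→H: no observed back-door set.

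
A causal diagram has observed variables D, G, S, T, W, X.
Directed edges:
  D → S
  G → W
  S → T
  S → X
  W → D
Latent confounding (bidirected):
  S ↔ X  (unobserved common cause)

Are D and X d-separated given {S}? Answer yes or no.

Bayes-Ball from D | {S} reaches {G,W,X}.
X ∈ reach(D|{S}) ⇒ D ⊥̸ X | {S}.

No — D and X are d-connected given {S}.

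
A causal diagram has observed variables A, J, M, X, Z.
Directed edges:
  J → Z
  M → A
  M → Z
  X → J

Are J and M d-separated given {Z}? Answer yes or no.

No — J and M are d-connected given {Z}.

Bayes-Ball from J | {Z} reaches {A,M,X}.
M ∈ reach(J|{Z}) ⇒ J ⊥̸ M | {Z}.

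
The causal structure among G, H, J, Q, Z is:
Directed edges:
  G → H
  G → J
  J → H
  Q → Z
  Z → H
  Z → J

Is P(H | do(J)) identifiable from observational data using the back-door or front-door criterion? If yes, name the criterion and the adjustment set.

desc(J)\{J}={H}; candidates ⊆ {G,Q,Z}.
size 0: {}; under {} J still reaches {G,H,Q,Z} ∋ H.
size 1: {G}, {Q}, {Z}; under {G} J still reaches {H,Q,Z} ∋ H.
{G,Z}: J⊥H given {G,Z} in G with J→· removed — back-door holds.
P(H|do(J)) = Σ_{G,Z} P(H|J,G,Z)·P(G,Z).

P(H|do(J)): backdoor, adjust for {G, Z}.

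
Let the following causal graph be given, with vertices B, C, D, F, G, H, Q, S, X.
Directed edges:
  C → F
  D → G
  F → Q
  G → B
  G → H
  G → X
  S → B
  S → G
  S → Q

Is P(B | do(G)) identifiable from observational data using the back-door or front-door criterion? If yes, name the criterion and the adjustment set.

desc(G)\{G}={B,H,X}; candidates ⊆ {C,D,F,Q,S}.
size 0: {}; under {} G still reaches {B,D,Q,S} ∋ B.
{S}: G⊥B given {S} in G with G→· removed — back-door holds.
P(B|do(G)) = Σ_{S} P(B|G,S)·P(S).

P(B|do(G)): backdoor, adjust for {S}.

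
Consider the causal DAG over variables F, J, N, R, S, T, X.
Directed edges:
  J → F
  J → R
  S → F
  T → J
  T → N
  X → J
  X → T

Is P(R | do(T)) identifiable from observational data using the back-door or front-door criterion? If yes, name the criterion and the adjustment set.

P(R|do(T)): backdoor, adjust for {X}.

desc(T)\{T}={F,J,N,R}; candidates ⊆ {S,X}.
size 0: {}; under {} T still reaches {F,J,R,X} ∋ R.
{X}: T⊥R given {X} in G with T→· removed — back-door holds.
P(R|do(T)) = Σ_{X} P(R|T,X)·P(X).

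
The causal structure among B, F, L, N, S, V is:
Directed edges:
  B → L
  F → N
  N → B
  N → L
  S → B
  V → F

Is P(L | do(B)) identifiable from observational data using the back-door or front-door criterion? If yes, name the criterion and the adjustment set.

P(L|do(B)): backdoor, adjust for {N}.

desc(B)\{B}={L}; candidates ⊆ {F,N,S,V}.
size 0: {}; under {} B still reaches {F,L,N,S,V} ∋ L.
{N}: B⊥L given {N} in G with B→· removed — back-door holds.
P(L|do(B)) = Σ_{N} P(L|B,N)·P(N).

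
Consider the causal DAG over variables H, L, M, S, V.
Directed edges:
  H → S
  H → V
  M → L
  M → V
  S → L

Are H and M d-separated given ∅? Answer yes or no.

Yes — H ⊥ M | ∅.

Bayes-Ball from H | ∅ reaches {L,S,V}.
M ∉ reach(H|∅) ⇒ H ⊥ M | ∅.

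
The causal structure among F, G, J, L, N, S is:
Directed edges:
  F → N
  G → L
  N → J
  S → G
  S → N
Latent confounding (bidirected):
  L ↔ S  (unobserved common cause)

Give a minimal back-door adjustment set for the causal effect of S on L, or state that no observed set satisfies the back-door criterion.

desc(S)\{S}={G,J,L,N}; candidates ⊆ {F}.
S↔L: latent back-door arc(s) into S.
size 0: {}; under {} S still reaches {L} ∋ L.
size 1: {F}; under {F} S still reaches {L} ∋ L.
S↔L cannot be blocked by any observed set — no back-door set.

S→L: no observed back-door set.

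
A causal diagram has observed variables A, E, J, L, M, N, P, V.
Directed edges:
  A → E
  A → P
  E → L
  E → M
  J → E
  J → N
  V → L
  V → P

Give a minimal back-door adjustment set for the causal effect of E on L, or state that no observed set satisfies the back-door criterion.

E→L: minimal back-door set ∅.

desc(E)\{E}={L,M}; candidates ⊆ {A,J,N,P,V}.
∅: E⊥L given ∅ in G with E→· removed — back-door holds.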